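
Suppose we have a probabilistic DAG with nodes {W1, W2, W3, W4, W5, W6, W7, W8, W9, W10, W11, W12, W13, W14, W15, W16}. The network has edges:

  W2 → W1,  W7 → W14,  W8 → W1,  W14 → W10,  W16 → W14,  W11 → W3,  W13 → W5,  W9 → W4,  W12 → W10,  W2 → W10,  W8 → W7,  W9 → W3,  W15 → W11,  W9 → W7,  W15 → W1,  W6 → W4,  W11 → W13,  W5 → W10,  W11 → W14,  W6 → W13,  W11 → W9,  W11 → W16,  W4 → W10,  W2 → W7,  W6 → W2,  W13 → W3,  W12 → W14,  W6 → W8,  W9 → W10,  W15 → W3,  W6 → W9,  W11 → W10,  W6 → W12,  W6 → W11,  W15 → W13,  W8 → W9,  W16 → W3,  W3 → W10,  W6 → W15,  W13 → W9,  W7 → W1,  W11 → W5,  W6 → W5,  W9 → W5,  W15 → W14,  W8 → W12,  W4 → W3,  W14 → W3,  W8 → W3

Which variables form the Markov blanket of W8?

{W1, W2, W3, W4, W6, W7, W9, W11, W12, W13, W14, W15, W16}

Recall MB(v) = parents ∪ children ∪ spouses, where spouses are the other parents of v's children.
W8 has parent W6.
Children of W8: W1, W3, W7, W9, W12.
Parents of each child, excluding W8:
  W9 also has parents W6, W11, W13.
  W7 also has parents W2, W9.
  W1's other parents are W2, W7, W15.
  W12 also has parent W6.
  parents(W3) \ {W8} = {W4, W9, W11, W13, W14, W15, W16}.
Taking the union gives {W1, W2, W3, W4, W6, W7, W9, W11, W12, W13, W14, W15, W16}.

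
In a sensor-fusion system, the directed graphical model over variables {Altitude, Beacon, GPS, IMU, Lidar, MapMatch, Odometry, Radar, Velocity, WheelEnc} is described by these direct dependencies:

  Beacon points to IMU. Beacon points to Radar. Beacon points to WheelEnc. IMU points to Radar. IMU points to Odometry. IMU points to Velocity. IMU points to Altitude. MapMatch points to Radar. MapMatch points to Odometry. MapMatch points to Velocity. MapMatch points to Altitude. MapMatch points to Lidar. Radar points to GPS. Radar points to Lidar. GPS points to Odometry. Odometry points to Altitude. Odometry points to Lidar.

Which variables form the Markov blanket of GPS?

GPS has parent Radar.
Ch(GPS) = {Odometry}.
Other parents of GPS's children:
  Odometry: IMU, MapMatch
So the Markov blanket of GPS is {IMU, MapMatch, Odometry, Radar}.

{IMU, MapMatch, Odometry, Radar}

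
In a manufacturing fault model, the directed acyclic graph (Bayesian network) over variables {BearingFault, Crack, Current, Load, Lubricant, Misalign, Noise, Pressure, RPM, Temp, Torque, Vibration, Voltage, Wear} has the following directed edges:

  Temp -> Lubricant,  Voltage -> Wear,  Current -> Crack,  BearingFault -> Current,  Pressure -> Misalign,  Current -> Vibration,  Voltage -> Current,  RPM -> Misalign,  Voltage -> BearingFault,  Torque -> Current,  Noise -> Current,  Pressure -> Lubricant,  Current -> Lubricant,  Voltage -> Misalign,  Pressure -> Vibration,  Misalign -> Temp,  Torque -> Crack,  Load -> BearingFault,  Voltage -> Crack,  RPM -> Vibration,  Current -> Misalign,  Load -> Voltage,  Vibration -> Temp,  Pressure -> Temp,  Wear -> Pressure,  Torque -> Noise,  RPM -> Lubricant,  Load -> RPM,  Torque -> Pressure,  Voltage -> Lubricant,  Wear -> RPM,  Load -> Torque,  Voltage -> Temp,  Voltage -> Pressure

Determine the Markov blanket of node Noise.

The Markov blanket of a node is its parents, its children, and the other parents of its children.
Noise's parents: Torque.
Ch(Noise) = {Current}.
Co-parents of Noise (other parents of its children):
  parents(Current) \ {Noise} = {BearingFault, Torque, Voltage}.
Union: {Torque} ∪ {Current} ∪ {BearingFault, Torque, Voltage} = {BearingFault, Current, Torque, Voltage}.

{BearingFault, Current, Torque, Voltage}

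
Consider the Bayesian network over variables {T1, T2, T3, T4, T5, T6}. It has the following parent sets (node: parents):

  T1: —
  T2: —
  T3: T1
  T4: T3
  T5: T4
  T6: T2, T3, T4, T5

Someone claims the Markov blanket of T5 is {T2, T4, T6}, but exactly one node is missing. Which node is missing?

T3

Pa(T5) = {T4}.
T5's children: T6.
Parents of each child, excluding T5:
  T6 also has parents T2, T3, T4.
MB(T5) = {T2, T3, T4, T6}.
Comparing with the claimed set, T3 is missing.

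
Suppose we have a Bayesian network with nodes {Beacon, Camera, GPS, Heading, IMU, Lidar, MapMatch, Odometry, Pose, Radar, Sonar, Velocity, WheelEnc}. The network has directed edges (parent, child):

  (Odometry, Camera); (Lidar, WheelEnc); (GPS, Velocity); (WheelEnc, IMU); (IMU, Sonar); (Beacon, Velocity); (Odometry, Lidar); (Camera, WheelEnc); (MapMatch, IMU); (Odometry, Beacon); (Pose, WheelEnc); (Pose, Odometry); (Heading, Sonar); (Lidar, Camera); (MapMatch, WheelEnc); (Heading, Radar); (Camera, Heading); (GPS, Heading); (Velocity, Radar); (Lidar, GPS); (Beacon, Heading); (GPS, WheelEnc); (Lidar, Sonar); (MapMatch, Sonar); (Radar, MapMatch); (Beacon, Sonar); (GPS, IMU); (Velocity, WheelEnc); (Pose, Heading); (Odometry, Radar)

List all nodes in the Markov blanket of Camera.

Camera has children Heading, WheelEnc.
Camera has parents Lidar, Odometry.
Other parents of Camera's children:
  Heading: Beacon, GPS, Pose
  WheelEnc: GPS, Lidar, MapMatch, Pose, Velocity
MB(Camera) = {Beacon, GPS, Heading, Lidar, MapMatch, Odometry, Pose, Velocity, WheelEnc}.

{Beacon, GPS, Heading, Lidar, MapMatch, Odometry, Pose, Velocity, WheelEnc}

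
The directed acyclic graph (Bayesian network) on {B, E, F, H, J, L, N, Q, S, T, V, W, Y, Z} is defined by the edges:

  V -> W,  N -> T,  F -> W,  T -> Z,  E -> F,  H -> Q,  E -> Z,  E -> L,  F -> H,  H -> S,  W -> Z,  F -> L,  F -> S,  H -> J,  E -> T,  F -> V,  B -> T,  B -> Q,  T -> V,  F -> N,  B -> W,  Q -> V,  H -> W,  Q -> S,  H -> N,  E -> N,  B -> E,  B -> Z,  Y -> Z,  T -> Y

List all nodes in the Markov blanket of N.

{B, E, F, H, T}

By definition, MB(N) is built from N's parents, N's children, and the co-parents of N.
N's parents: E, F, H.
N has child T.
Other parents of N's children:
  parents(T) \ {N} = {B, E}.
MB(N) = {B, E, F, H, T}.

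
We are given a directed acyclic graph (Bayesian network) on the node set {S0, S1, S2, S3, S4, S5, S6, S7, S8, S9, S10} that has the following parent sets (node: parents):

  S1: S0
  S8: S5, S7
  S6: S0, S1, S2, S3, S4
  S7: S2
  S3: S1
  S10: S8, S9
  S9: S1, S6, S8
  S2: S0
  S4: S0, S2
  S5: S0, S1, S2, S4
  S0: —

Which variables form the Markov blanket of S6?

{S0, S1, S2, S3, S4, S8, S9}

S6 has child S9.
Parents of S6: S0, S1, S2, S3, S4.
Other parents of S6's children:
  parents(S9) \ {S6} = {S1, S8}.
Union: {S0, S1, S2, S3, S4} ∪ {S9} ∪ {S1, S8} = {S0, S1, S2, S3, S4, S8, S9}.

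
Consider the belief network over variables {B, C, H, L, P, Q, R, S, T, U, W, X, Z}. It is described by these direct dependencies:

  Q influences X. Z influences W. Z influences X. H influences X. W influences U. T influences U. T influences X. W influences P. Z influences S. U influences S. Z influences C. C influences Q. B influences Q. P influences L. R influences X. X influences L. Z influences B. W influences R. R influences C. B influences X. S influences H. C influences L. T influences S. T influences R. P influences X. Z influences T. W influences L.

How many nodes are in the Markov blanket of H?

A node's Markov blanket = Pa ∪ Ch ∪ (parents of Ch other than the node itself).
H's children: X.
H has parent S.
Co-parents of H (other parents of its children):
  parents(X) \ {H} = {B, P, Q, R, T, Z}.
MB(H) = {B, P, Q, R, S, T, X, Z}, which has 8 nodes.

8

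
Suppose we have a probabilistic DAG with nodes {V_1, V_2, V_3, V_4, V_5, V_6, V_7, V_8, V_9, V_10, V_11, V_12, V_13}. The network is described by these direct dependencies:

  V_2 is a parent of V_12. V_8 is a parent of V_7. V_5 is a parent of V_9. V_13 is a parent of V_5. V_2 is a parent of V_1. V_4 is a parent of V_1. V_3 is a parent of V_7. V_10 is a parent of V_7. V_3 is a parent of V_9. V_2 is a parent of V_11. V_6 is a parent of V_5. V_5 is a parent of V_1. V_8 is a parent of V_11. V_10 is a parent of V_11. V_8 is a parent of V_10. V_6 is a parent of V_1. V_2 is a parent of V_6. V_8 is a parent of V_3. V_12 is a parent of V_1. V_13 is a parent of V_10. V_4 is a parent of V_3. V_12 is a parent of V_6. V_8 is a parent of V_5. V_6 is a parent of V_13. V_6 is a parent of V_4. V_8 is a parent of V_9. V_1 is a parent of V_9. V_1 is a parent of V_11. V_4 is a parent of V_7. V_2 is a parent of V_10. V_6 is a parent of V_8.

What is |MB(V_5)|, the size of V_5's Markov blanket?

Recall MB(v) = parents ∪ children ∪ spouses, where spouses are the other parents of v's children.
Pa(V_5) = {V_6, V_8, V_13}.
V_5's children: V_1, V_9.
Co-parents of V_5 (other parents of its children):
  parents(V_1) \ {V_5} = {V_2, V_4, V_6, V_12}.
  V_9's other parents are V_1, V_3, V_8.
MB(V_5) = {V_1, V_2, V_3, V_4, V_6, V_8, V_9, V_12, V_13}, which has 9 nodes.

9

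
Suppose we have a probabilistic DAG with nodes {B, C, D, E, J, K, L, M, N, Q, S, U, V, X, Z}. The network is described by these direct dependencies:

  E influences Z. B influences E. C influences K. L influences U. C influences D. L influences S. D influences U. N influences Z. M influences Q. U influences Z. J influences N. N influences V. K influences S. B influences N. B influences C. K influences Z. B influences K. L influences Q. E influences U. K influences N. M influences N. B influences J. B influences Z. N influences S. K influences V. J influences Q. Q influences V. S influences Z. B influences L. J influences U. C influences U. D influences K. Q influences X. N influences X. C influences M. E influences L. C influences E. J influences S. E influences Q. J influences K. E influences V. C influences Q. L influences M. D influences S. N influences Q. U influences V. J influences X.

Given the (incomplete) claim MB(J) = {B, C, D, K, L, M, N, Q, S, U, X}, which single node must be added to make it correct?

E

Children of J: K, N, Q, S, U, X.
J has parent B.
Parents of each child, excluding J:
  K also has parents B, C, D.
  parents(N) \ {J} = {B, K, M}.
  Q also has parents C, E, L, M, N.
  parents(S) \ {J} = {D, K, L, N}.
  parents(U) \ {J} = {C, D, E, L}.
  parents(X) \ {J} = {N, Q}.
MB(J) = {B, C, D, E, K, L, M, N, Q, S, U, X}.
Comparing with the claimed set, E is missing.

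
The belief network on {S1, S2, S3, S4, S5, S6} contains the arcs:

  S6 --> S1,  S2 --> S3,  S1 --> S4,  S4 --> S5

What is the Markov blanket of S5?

{S4}

S5's parents: S4.
S5 has no children.
With no children, S5 has no spouses; the co-parent set is empty.
Taking the union gives {S4}.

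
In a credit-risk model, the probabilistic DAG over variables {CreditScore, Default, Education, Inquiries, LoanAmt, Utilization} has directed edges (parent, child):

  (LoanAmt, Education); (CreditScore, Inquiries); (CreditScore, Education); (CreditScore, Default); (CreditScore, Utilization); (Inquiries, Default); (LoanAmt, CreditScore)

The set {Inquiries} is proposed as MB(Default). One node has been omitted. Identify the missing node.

A node's Markov blanket = Pa ∪ Ch ∪ (parents of Ch other than the node itself).
Default's parents: CreditScore, Inquiries.
Children of Default: none.
With no children, Default has no spouses; the co-parent set is empty.
MB(Default) = {CreditScore, Inquiries}.
Comparing with the claimed set, CreditScore is missing.

CreditScore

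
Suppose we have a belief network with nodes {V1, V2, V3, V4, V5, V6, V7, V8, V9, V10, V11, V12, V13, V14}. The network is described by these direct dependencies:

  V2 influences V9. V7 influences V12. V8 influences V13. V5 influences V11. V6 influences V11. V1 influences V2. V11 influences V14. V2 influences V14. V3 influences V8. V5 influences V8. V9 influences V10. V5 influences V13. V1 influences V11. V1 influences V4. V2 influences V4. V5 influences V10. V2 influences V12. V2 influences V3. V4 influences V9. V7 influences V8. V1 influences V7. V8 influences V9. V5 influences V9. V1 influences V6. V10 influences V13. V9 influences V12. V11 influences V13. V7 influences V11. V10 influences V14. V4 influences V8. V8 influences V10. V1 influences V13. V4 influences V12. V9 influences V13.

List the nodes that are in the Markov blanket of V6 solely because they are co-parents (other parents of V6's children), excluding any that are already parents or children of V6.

Children of V6: V11.
  V11: V1, V5, V7
Excluding nodes already adjacent to V6 (V1, V11), the co-parent-only contribution is {V5, V7}.

{V5, V7}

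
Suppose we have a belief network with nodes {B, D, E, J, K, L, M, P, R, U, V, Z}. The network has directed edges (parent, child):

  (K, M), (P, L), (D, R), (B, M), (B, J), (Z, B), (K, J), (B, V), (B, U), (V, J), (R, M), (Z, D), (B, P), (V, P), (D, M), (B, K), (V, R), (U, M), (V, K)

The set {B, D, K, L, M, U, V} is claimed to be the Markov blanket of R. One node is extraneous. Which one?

By definition, MB(R) is built from R's parents, R's children, and the co-parents of R.
Parents of R: D, V.
R's children: M.
For each child, the remaining parents (spouses of R):
  parents(M) \ {R} = {B, D, K, U}.
MB(R) = {B, D, K, M, U, V}.
L is neither a parent, child, nor co-parent of R, so it does not belong.

L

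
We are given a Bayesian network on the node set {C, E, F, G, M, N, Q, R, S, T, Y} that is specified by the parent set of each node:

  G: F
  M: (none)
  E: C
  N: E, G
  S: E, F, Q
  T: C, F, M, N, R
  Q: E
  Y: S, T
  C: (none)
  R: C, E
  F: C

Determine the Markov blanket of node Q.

{E, F, S}

Q's children: S.
Q's parents: E.
For each child, the remaining parents (spouses of Q):
  S: E, F
Union: {E} ∪ {S} ∪ {E, F} = {E, F, S}.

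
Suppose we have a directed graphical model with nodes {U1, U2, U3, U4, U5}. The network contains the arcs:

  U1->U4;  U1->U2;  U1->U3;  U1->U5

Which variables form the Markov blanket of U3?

Pa(U3) = {U1}.
Ch(U3) = {}.
With no children, U3 has no spouses; the co-parent set is empty.
So the Markov blanket of U3 is {U1}.

{U1}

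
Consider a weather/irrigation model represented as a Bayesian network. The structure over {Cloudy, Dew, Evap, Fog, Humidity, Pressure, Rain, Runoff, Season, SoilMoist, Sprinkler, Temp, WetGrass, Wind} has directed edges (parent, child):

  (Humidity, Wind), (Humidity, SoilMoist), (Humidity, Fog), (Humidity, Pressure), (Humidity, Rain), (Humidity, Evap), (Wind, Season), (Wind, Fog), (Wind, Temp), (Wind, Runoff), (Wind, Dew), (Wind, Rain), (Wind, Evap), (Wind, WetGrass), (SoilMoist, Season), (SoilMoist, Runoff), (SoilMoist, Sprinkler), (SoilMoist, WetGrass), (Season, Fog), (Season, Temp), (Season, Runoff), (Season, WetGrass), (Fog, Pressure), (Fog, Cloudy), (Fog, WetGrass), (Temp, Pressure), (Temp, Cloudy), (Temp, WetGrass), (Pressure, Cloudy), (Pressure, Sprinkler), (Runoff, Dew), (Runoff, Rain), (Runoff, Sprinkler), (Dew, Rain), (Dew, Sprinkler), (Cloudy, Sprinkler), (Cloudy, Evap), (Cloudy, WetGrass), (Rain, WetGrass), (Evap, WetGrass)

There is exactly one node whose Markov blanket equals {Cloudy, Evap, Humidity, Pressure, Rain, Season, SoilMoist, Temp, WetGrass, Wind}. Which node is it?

The target node must have every member of {Cloudy, Evap, Humidity, Pressure, Rain, Season, SoilMoist, Temp, WetGrass, Wind} as a parent, child, or co-parent, and no others.
Parents of Fog: Humidity, Season, Wind; children: Cloudy, Pressure, WetGrass; co-parents: Cloudy, Evap, Humidity, Pressure, Rain, Season, SoilMoist, Temp, Wind.
These exactly cover the given set, so the node is Fog.

Fog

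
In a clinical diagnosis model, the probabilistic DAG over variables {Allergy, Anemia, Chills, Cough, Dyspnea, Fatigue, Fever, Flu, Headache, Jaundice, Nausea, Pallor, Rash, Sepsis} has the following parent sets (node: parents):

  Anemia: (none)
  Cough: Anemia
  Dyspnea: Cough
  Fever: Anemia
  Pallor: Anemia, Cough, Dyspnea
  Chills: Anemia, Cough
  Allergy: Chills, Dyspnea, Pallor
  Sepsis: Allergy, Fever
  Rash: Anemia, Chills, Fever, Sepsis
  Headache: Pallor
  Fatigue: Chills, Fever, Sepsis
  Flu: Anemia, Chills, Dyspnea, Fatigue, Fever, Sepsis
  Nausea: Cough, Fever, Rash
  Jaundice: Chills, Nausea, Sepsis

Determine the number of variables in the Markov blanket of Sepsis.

Sepsis has children Fatigue, Flu, Jaundice, Rash.
Pa(Sepsis) = {Allergy, Fever}.
For each child, the remaining parents (spouses of Sepsis):
  Rash also has parents Anemia, Chills, Fever.
  Fatigue also has parents Chills, Fever.
  Flu's other parents are Anemia, Chills, Dyspnea, Fatigue, Fever.
  Jaundice's other parents are Chills, Nausea.
MB(Sepsis) = {Allergy, Anemia, Chills, Dyspnea, Fatigue, Fever, Flu, Jaundice, Nausea, Rash}, which has 10 nodes.

10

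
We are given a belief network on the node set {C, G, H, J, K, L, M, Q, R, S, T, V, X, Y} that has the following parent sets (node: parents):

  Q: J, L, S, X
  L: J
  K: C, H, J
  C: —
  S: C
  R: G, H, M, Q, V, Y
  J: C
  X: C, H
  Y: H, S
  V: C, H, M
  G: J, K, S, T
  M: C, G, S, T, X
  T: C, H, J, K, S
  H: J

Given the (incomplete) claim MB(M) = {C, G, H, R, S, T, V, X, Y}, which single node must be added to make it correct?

A node's Markov blanket = Pa ∪ Ch ∪ (parents of Ch other than the node itself).
Parents of M: C, G, S, T, X.
M's children: R, V.
Co-parents of M (other parents of its children):
  V's other parents are C, H.
  R's other parents are G, H, Q, V, Y.
MB(M) = {C, G, H, Q, R, S, T, V, X, Y}.
Comparing with the claimed set, Q is missing.

Q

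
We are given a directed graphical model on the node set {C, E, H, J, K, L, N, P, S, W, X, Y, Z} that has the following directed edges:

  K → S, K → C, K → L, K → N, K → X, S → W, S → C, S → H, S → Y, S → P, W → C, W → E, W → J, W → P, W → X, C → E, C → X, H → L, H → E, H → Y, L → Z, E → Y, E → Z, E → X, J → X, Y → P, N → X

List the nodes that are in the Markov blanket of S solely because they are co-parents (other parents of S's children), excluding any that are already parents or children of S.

{E}

Children of S: C, H, P, W, Y.
  W has no other parent.
  C also has parents K, W.
  H: no additional parents.
  parents(Y) \ {S} = {E, H}.
  P also has parents W, Y.
Excluding nodes already adjacent to S (C, H, K, P, W, Y), the co-parent-only contribution is {E}.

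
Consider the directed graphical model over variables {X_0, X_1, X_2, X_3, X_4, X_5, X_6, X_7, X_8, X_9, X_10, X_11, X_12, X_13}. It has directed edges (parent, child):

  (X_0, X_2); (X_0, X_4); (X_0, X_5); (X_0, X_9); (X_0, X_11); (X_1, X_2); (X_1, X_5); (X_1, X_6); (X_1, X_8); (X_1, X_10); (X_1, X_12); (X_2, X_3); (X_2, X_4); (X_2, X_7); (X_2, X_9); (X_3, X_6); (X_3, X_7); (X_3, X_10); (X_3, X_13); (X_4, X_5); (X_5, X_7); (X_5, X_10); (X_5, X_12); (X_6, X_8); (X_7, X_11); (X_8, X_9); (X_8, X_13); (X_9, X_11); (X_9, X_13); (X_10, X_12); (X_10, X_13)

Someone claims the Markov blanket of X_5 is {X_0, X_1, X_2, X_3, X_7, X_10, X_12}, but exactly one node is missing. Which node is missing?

X_4

X_5's children: X_7, X_10, X_12.
Pa(X_5) = {X_0, X_1, X_4}.
Other parents of X_5's children:
  X_7: X_2, X_3
  X_10: X_1, X_3
  X_12: X_1, X_10
MB(X_5) = {X_0, X_1, X_2, X_3, X_4, X_7, X_10, X_12}.
Comparing with the claimed set, X_4 is missing.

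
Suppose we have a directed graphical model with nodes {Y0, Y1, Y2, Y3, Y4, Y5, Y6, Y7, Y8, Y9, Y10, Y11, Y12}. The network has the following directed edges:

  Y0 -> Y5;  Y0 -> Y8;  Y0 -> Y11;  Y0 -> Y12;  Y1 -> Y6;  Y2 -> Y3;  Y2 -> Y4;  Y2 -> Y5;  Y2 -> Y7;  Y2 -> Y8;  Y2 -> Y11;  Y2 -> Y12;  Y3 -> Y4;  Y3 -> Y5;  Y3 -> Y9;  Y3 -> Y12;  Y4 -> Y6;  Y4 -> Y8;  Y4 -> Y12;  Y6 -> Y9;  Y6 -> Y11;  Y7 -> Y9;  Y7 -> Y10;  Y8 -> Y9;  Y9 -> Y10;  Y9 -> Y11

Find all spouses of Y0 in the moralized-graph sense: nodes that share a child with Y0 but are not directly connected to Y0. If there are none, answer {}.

{Y2, Y3, Y4, Y6, Y9}

Children of Y0: Y5, Y8, Y11, Y12.
  Y5's other parents are Y2, Y3.
  parents(Y8) \ {Y0} = {Y2, Y4}.
  Y11 also has parents Y2, Y6, Y9.
  Y12 also has parents Y2, Y3, Y4.
Excluding nodes already adjacent to Y0 (Y5, Y8, Y11, Y12), the co-parent-only contribution is {Y2, Y3, Y4, Y6, Y9}.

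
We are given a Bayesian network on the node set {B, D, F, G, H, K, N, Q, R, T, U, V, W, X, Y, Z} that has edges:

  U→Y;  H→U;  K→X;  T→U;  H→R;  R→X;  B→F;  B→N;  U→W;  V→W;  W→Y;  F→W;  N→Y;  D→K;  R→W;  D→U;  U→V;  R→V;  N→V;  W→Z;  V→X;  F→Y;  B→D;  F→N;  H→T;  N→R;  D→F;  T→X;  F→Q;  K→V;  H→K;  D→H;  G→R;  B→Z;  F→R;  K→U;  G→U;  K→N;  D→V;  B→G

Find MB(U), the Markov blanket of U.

{D, F, G, H, K, N, R, T, V, W, Y}

Pa(U) = {D, G, H, K, T}.
Children of U: V, W, Y.
Other parents of U's children:
  V's other parents are D, K, N, R.
  parents(W) \ {U} = {F, R, V}.
  Y's other parents are F, N, W.
So the Markov blanket of U is {D, F, G, H, K, N, R, T, V, W, Y}.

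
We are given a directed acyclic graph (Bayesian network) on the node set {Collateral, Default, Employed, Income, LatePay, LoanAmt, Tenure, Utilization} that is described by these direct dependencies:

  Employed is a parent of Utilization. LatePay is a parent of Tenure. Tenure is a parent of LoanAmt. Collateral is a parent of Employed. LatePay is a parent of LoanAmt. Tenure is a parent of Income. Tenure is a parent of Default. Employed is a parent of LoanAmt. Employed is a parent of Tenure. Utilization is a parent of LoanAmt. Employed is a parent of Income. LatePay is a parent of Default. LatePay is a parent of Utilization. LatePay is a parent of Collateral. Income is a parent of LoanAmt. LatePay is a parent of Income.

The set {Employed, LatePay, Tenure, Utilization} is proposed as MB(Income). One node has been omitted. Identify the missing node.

LoanAmt

Income's children: LoanAmt.
Income's parents: Employed, LatePay, Tenure.
Co-parents of Income (other parents of its children):
  LoanAmt's other parents are Employed, LatePay, Tenure, Utilization.
MB(Income) = {Employed, LatePay, LoanAmt, Tenure, Utilization}.
Comparing with the claimed set, LoanAmt is missing.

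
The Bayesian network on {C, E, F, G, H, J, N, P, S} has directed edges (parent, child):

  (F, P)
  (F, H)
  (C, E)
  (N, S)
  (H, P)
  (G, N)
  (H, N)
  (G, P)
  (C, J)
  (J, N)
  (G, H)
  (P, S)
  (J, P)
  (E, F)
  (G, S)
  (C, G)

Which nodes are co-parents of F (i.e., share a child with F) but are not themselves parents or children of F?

Children of F: H, P.
  parents(H) \ {F} = {G}.
  parents(P) \ {F} = {G, H, J}.
Excluding nodes already adjacent to F (E, H, P), the co-parent-only contribution is {G, J}.

{G, J}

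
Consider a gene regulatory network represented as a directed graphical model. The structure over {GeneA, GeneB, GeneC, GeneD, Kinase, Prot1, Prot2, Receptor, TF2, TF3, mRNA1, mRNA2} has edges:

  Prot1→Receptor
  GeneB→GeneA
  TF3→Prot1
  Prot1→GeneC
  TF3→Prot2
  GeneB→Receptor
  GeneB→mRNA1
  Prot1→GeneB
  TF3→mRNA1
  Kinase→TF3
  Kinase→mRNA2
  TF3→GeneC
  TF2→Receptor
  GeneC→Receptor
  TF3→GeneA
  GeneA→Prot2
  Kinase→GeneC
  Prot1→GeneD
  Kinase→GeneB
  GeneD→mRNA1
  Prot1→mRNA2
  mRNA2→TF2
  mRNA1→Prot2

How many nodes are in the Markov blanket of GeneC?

6

Recall MB(v) = parents ∪ children ∪ spouses, where spouses are the other parents of v's children.
GeneC has parents Kinase, Prot1, TF3.
GeneC's children: Receptor.
For each child, the remaining parents (spouses of GeneC):
  Receptor's other parents are GeneB, Prot1, TF2.
MB(GeneC) = {GeneB, Kinase, Prot1, Receptor, TF2, TF3}, which has 6 nodes.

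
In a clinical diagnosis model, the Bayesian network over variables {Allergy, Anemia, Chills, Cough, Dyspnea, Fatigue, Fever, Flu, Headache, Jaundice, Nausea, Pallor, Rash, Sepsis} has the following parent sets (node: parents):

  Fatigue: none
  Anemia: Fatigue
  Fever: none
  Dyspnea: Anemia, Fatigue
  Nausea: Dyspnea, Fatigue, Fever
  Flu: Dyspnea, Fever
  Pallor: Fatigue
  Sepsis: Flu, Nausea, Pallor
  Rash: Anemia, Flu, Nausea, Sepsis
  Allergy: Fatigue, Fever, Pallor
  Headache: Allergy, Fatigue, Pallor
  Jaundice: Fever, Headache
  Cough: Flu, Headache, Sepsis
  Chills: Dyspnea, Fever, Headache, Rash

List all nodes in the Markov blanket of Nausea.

Nausea has children Rash, Sepsis.
Nausea has parents Dyspnea, Fatigue, Fever.
Parents of each child, excluding Nausea:
  Sepsis also has parents Flu, Pallor.
  Rash's other parents are Anemia, Flu, Sepsis.
Taking the union gives {Anemia, Dyspnea, Fatigue, Fever, Flu, Pallor, Rash, Sepsis}.

{Anemia, Dyspnea, Fatigue, Fever, Flu, Pallor, Rash, Sepsis}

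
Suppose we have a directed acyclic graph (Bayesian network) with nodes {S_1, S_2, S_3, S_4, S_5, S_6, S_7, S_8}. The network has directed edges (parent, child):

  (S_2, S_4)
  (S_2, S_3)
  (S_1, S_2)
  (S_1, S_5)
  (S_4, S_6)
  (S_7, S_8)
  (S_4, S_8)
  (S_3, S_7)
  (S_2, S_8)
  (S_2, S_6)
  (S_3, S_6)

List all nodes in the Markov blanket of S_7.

{S_2, S_3, S_4, S_8}

Children of S_7: S_8.
S_7 has parent S_3.
For each child, the remaining parents (spouses of S_7):
  S_8: S_2, S_4
So the Markov blanket of S_7 is {S_2, S_3, S_4, S_8}.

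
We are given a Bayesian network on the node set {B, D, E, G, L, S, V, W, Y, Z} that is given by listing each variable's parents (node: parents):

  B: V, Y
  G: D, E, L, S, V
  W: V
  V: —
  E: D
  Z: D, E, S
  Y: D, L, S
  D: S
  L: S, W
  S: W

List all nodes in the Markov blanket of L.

L's parents: S, W.
Children of L: G, Y.
Co-parents of L (other parents of its children):
  Y: D, S
  G: D, E, S, V
So the Markov blanket of L is {D, E, G, S, V, W, Y}.

{D, E, G, S, V, W, Y}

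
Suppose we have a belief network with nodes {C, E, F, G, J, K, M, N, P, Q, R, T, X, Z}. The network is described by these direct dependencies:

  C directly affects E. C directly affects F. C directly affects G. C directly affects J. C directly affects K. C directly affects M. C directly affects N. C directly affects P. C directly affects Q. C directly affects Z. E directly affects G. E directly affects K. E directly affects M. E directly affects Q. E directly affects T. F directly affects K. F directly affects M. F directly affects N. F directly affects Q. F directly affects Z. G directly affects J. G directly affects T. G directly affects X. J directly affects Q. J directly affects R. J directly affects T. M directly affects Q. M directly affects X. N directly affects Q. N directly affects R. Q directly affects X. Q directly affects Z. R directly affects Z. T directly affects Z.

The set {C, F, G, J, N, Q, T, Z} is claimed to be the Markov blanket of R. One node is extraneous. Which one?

The Markov blanket of a node is its parents, its children, and the other parents of its children.
R has parents J, N.
Children of R: Z.
Other parents of R's children:
  Z: C, F, Q, T
MB(R) = {C, F, J, N, Q, T, Z}.
G is neither a parent, child, nor co-parent of R, so it does not belong.

G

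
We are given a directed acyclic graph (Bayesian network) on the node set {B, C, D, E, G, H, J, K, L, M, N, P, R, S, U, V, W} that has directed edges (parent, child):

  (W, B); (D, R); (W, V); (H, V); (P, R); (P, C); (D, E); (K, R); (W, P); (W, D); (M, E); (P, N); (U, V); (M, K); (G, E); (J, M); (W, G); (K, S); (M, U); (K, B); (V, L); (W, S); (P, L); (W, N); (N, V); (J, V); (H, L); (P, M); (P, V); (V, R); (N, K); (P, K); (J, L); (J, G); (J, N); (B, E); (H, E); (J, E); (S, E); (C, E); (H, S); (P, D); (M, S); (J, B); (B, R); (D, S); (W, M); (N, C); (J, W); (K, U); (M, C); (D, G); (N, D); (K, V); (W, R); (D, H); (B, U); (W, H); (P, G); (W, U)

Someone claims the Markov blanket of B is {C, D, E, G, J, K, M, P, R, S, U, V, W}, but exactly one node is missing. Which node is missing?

H

Parents of B: J, K, W.
B has children E, R, U.
For each child, the remaining parents (spouses of B):
  U: K, M, W
  R: D, K, P, V, W
  E: C, D, G, H, J, M, S
MB(B) = {C, D, E, G, H, J, K, M, P, R, S, U, V, W}.
Comparing with the claimed set, H is missing.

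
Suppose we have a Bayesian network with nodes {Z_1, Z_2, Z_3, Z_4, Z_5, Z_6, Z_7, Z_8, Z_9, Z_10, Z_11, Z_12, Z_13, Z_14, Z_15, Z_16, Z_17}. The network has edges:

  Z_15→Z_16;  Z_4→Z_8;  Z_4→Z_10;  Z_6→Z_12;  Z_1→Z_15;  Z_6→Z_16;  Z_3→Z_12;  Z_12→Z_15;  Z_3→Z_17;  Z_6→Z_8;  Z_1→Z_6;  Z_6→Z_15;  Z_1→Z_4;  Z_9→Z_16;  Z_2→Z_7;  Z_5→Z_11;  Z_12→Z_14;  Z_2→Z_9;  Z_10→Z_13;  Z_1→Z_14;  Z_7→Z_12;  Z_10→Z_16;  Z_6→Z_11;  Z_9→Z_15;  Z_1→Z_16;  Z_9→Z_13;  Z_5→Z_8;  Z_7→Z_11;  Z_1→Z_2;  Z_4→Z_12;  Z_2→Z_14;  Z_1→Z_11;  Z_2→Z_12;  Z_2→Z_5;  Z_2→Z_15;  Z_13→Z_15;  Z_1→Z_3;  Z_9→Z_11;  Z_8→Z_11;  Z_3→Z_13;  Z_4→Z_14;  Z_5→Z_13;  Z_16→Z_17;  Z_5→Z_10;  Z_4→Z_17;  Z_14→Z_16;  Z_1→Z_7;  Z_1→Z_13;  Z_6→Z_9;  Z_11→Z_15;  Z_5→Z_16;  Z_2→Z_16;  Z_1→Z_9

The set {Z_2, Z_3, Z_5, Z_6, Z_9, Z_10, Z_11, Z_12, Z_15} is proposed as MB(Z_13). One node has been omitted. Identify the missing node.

Z_1

Z_13 has parents Z_1, Z_3, Z_5, Z_9, Z_10.
Z_13's children: Z_15.
Other parents of Z_13's children:
  Z_15's other parents are Z_1, Z_2, Z_6, Z_9, Z_11, Z_12.
MB(Z_13) = {Z_1, Z_2, Z_3, Z_5, Z_6, Z_9, Z_10, Z_11, Z_12, Z_15}.
Comparing with the claimed set, Z_1 is missing.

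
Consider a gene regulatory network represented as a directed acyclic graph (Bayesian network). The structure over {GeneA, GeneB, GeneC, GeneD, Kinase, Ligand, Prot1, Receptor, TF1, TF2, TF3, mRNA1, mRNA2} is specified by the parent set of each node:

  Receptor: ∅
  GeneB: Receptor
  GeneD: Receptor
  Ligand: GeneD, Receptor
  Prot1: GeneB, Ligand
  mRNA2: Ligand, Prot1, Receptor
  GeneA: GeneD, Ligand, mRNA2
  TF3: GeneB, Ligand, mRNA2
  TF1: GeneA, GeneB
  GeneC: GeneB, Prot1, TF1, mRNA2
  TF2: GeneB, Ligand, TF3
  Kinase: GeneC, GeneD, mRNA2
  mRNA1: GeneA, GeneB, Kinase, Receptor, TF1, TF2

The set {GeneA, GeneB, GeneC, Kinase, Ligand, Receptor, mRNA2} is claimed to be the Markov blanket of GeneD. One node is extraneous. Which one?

Parents of GeneD: Receptor.
GeneD's children: GeneA, Kinase, Ligand.
Co-parents of GeneD (other parents of its children):
  Ligand: Receptor
  GeneA: Ligand, mRNA2
  Kinase: GeneC, mRNA2
MB(GeneD) = {GeneA, GeneC, Kinase, Ligand, Receptor, mRNA2}.
GeneB is neither a parent, child, nor co-parent of GeneD, so it does not belong.

GeneB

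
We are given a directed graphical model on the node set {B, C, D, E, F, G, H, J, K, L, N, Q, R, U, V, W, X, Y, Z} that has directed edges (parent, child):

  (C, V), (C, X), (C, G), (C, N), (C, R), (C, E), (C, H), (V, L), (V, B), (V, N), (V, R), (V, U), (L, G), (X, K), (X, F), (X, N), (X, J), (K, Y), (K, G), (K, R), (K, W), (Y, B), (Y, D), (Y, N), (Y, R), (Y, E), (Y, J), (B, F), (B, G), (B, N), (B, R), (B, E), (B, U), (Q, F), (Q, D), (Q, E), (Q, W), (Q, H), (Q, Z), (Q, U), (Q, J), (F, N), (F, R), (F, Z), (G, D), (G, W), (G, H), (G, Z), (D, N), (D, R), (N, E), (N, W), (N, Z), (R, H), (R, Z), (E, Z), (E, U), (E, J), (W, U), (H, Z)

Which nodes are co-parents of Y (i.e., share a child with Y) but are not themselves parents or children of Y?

Children of Y: B, D, E, J, N, R.
  B's other parent is V.
  D's other parents are G, Q.
  parents(N) \ {Y} = {B, C, D, F, V, X}.
  R's other parents are B, C, D, F, K, V.
  E's other parents are B, C, N, Q.
  parents(J) \ {Y} = {E, Q, X}.
Excluding nodes already adjacent to Y (B, D, E, J, K, N, R), the co-parent-only contribution is {C, F, G, Q, V, X}.

{C, F, G, Q, V, X}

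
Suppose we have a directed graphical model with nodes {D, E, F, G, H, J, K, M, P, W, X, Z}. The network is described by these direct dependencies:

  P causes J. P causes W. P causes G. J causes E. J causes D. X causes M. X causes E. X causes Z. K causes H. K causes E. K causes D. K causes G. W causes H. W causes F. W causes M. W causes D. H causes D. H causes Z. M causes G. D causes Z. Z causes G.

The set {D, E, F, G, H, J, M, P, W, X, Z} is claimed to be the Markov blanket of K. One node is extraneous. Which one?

By definition, MB(K) is built from K's parents, K's children, and the co-parents of K.
Children of K: D, E, G, H.
K has no parents.
Co-parents of K (other parents of its children):
  H also has parent W.
  parents(E) \ {K} = {J, X}.
  parents(D) \ {K} = {H, J, W}.
  G also has parents M, P, Z.
MB(K) = {D, E, G, H, J, M, P, W, X, Z}.
F is neither a parent, child, nor co-parent of K, so it does not belong.

F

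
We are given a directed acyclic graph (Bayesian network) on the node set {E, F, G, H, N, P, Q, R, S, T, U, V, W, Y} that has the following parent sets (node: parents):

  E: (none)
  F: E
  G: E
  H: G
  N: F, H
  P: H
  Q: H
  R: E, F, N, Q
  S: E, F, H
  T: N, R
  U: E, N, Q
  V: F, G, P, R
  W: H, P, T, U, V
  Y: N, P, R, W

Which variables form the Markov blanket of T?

{H, N, P, R, U, V, W}

Parents of T: N, R.
Children of T: W.
Other parents of T's children:
  W's other parents are H, P, U, V.
Union: {N, R} ∪ {W} ∪ {H, P, U, V} = {H, N, P, R, U, V, W}.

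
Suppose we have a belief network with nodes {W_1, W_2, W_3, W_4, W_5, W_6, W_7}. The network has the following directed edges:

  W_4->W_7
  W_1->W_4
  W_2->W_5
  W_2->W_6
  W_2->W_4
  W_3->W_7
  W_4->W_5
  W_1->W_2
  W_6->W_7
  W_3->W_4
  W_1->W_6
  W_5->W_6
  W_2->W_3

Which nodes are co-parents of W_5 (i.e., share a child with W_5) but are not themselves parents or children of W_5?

{W_1}

Children of W_5: W_6.
  W_6's other parents are W_1, W_2.
Excluding nodes already adjacent to W_5 (W_2, W_4, W_6), the co-parent-only contribution is {W_1}.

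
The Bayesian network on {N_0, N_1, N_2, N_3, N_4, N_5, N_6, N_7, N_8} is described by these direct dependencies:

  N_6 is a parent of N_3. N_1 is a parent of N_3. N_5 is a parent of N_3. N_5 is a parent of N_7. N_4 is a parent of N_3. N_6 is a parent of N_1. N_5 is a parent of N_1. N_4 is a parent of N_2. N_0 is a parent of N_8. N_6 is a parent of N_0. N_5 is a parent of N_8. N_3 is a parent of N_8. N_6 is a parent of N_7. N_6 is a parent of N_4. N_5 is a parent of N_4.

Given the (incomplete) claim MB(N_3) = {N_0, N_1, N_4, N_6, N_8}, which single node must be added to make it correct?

A node's Markov blanket = Pa ∪ Ch ∪ (parents of Ch other than the node itself).
N_3 has parents N_1, N_4, N_5, N_6.
N_3's children: N_8.
Co-parents of N_3 (other parents of its children):
  N_8's other parents are N_0, N_5.
MB(N_3) = {N_0, N_1, N_4, N_5, N_6, N_8}.
Comparing with the claimed set, N_5 is missing.

N_5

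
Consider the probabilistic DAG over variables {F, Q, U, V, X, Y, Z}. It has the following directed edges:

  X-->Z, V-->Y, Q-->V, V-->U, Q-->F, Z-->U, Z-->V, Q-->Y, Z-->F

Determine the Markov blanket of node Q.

{F, V, Y, Z}

Recall MB(v) = parents ∪ children ∪ spouses, where spouses are the other parents of v's children.
Pa(Q) = {}.
Ch(Q) = {F, V, Y}.
Parents of each child, excluding Q:
  F: Z
  V: Z
  Y: V
Taking the union gives {F, V, Y, Z}.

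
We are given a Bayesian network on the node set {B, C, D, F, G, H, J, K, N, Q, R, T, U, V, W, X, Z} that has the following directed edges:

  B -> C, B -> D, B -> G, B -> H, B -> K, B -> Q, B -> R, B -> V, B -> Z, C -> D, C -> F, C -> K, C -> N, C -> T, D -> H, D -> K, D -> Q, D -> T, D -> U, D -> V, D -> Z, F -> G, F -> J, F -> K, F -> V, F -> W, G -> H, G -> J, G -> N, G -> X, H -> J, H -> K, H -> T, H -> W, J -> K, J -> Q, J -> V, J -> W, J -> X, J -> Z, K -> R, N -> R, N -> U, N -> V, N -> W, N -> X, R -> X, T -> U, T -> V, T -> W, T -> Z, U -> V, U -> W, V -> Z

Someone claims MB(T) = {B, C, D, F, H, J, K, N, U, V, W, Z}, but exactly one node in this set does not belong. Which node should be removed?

K

A node's Markov blanket = Pa ∪ Ch ∪ (parents of Ch other than the node itself).
T has parents C, D, H.
T's children: U, V, W, Z.
For each child, the remaining parents (spouses of T):
  U also has parents D, N.
  V's other parents are B, D, F, J, N, U.
  W's other parents are F, H, J, N, U.
  Z's other parents are B, D, J, V.
MB(T) = {B, C, D, F, H, J, N, U, V, W, Z}.
K is neither a parent, child, nor co-parent of T, so it does not belong.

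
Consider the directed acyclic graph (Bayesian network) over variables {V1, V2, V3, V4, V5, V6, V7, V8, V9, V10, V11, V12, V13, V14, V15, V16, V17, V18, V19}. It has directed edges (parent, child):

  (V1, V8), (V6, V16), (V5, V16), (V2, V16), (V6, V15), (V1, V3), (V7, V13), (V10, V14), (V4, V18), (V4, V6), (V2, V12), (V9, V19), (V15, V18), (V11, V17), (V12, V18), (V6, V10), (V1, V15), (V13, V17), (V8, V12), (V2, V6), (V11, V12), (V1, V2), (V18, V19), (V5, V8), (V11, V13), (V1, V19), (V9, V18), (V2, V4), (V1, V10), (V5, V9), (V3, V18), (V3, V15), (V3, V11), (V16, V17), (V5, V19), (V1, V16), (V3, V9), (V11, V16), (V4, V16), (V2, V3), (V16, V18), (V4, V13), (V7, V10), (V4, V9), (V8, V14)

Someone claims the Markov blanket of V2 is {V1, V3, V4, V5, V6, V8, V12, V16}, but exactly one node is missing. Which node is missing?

A node's Markov blanket = Pa ∪ Ch ∪ (parents of Ch other than the node itself).
V2 has parent V1.
Children of V2: V3, V4, V6, V12, V16.
Co-parents of V2 (other parents of its children):
  parents(V3) \ {V2} = {V1}.
  V4 has no other parent.
  V6 also has parent V4.
  V12's other parents are V8, V11.
  parents(V16) \ {V2} = {V1, V4, V5, V6, V11}.
MB(V2) = {V1, V3, V4, V5, V6, V8, V11, V12, V16}.
Comparing with the claimed set, V11 is missing.

V11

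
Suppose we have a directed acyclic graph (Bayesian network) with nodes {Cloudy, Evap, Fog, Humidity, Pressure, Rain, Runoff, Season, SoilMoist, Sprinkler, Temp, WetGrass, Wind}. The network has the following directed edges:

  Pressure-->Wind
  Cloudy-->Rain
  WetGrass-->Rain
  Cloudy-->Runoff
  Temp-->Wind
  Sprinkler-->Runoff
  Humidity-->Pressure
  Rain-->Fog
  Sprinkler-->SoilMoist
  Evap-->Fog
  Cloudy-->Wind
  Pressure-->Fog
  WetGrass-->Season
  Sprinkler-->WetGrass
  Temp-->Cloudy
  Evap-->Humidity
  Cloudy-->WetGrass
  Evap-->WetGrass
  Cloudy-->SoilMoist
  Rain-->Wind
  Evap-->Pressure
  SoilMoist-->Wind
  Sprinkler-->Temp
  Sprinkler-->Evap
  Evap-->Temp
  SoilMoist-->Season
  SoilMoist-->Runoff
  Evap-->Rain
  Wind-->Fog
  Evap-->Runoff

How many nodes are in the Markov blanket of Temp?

Temp's parents: Evap, Sprinkler.
Temp's children: Cloudy, Wind.
Other parents of Temp's children:
  Cloudy has no other parent.
  Wind also has parents Cloudy, Pressure, Rain, SoilMoist.
MB(Temp) = {Cloudy, Evap, Pressure, Rain, SoilMoist, Sprinkler, Wind}, which has 7 nodes.

7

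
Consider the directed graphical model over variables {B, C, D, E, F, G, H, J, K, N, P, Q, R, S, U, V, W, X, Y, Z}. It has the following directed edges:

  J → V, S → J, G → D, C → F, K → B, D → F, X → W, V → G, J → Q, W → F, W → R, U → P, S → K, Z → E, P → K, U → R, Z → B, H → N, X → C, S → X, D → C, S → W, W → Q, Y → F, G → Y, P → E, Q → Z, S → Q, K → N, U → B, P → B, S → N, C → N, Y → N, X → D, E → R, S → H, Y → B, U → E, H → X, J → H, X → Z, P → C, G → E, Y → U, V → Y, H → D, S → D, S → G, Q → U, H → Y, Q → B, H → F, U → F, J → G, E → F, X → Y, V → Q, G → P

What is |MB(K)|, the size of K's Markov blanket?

K has parents P, S.
Ch(K) = {B, N}.
Parents of each child, excluding K:
  B: P, Q, U, Y, Z
  N: C, H, S, Y
MB(K) = {B, C, H, N, P, Q, S, U, Y, Z}, which has 10 nodes.

10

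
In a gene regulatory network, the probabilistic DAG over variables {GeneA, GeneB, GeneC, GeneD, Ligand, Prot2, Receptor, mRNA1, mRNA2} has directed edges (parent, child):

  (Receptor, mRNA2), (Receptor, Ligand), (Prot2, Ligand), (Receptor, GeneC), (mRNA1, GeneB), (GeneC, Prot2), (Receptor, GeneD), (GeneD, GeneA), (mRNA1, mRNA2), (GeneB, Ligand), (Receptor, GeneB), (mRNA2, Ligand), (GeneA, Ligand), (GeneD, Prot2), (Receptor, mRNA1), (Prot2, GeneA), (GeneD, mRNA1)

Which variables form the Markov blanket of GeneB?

{GeneA, Ligand, Prot2, Receptor, mRNA1, mRNA2}

A node's Markov blanket = Pa ∪ Ch ∪ (parents of Ch other than the node itself).
GeneB has parents Receptor, mRNA1.
GeneB's children: Ligand.
Parents of each child, excluding GeneB:
  Ligand: GeneA, Prot2, Receptor, mRNA2
MB(GeneB) = {GeneA, Ligand, Prot2, Receptor, mRNA1, mRNA2}.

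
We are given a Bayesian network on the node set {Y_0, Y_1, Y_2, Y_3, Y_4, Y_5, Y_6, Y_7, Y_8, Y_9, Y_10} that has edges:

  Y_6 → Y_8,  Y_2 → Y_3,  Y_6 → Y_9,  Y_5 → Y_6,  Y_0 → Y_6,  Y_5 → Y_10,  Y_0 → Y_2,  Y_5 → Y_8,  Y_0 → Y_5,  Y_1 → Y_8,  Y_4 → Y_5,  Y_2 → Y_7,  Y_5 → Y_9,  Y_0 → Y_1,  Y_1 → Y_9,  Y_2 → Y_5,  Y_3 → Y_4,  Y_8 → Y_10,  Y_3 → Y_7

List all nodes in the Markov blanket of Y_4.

{Y_0, Y_2, Y_3, Y_5}

Recall MB(v) = parents ∪ children ∪ spouses, where spouses are the other parents of v's children.
Children of Y_4: Y_5.
Y_4 has parent Y_3.
Co-parents of Y_4 (other parents of its children):
  Y_5: Y_0, Y_2
MB(Y_4) = {Y_0, Y_2, Y_3, Y_5}.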